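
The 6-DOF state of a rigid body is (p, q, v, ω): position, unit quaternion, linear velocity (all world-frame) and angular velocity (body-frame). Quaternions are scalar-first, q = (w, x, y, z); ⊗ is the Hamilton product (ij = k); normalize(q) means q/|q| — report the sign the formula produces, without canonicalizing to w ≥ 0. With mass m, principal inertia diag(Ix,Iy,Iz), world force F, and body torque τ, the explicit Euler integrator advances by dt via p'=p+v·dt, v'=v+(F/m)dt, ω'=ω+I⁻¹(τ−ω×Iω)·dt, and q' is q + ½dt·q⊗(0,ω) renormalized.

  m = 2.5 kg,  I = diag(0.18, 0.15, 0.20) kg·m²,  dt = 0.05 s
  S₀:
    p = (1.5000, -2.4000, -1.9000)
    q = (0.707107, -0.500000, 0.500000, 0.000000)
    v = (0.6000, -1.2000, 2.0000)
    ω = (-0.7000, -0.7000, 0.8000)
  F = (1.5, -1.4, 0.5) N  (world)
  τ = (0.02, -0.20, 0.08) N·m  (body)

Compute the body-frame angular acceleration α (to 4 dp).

precession coupling ω×(Iω) = (-0.0280, 0.0112, -0.0147)
angular accel α = (0.2667, -1.4080, 0.4735)

α = (0.2667, -1.4080, 0.4735)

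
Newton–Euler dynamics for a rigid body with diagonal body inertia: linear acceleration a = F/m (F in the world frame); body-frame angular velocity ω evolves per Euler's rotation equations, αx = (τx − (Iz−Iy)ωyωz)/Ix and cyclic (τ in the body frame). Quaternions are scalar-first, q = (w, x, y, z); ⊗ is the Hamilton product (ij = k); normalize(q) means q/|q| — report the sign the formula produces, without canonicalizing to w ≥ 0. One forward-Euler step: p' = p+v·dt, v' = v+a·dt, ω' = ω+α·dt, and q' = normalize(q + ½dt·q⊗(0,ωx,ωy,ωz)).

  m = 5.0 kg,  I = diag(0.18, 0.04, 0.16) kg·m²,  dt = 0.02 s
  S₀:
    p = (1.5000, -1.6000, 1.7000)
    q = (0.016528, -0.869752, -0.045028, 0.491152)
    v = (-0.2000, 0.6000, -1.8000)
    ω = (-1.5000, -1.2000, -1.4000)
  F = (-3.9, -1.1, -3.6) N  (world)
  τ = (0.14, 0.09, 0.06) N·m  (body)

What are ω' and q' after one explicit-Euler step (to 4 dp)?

ω' = (-1.5068, -1.1760, -1.3610)
q' = (0.0098, -0.8632, -0.0648, 0.5005)

ω×(Iω) gyroscopic = (0.2016, 0.0420, -0.2520)
angular accel α = (-0.3422, 1.2000, 1.9500)
ω + α·dt = (-1.5068, -1.1760, -1.3610)
Hamilton product q⊗(0,ω) = (-0.6710488, 0.6276296, -1.9742144, 0.9530212)
updated quaternion q' = (0.0098, -0.8632, -0.0648, 0.5005)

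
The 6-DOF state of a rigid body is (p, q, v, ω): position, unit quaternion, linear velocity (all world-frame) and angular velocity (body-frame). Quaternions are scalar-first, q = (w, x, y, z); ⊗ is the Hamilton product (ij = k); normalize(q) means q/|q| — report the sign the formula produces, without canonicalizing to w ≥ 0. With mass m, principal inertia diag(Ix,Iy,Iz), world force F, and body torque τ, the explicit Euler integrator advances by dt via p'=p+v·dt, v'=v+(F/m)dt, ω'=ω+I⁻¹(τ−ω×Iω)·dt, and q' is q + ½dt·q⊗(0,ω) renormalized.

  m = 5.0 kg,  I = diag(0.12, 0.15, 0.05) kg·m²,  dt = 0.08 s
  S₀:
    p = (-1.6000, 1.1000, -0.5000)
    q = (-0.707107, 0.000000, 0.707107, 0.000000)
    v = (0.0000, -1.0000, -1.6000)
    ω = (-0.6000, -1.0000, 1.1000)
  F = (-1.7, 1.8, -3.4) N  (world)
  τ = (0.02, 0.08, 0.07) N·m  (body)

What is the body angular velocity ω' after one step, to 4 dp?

ω' = (-0.6600, -0.9327, 1.1832)

precession coupling ω×(Iω) = (0.1100, -0.0462, 0.0180)
(τ − ω×Iω)/I = (-0.7500, 0.8413, 1.0400)
new body rate ω' = (-0.6600, -0.9327, 1.1832)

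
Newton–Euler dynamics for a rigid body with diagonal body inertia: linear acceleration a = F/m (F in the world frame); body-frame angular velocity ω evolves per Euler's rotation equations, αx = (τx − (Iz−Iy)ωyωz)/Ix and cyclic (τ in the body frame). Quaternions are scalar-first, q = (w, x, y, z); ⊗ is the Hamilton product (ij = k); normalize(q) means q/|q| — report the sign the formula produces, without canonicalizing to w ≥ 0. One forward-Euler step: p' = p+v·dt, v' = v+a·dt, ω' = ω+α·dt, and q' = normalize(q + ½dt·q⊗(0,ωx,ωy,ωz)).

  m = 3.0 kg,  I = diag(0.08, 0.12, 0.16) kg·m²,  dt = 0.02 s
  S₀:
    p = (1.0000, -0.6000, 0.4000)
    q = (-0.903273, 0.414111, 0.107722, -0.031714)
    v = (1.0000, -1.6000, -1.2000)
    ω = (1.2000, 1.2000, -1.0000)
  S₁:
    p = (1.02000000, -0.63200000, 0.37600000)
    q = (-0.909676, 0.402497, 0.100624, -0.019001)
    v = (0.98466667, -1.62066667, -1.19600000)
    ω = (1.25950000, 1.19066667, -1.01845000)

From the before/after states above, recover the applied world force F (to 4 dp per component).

velocity change Δv = (-0.01533333, -0.02066667, 0.00400000)
F = m·Δv/dt = (-2.3000, -3.1000, 0.6000)

F = (-2.3000, -3.1000, 0.6000)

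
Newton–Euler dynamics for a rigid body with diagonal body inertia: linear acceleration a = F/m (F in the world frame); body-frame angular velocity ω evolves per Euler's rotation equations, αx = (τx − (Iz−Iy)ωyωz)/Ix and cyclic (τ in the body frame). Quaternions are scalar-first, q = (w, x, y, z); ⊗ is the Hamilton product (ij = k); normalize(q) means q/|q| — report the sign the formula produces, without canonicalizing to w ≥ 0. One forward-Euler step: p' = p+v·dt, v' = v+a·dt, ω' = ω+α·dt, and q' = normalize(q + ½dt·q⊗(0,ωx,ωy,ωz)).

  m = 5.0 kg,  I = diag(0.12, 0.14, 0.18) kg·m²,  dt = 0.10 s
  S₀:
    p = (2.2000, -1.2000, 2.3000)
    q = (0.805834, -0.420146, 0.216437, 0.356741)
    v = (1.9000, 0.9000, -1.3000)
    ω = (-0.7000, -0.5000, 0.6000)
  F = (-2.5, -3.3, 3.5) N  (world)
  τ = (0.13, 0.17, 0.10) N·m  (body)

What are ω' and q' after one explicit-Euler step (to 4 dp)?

precession coupling ω×(Iω) = (-0.0120, 0.0252, 0.0070)
α = I⁻¹(τ − ω×Iω) = (1.1833, 1.0343, 0.5167)
new body rate ω' = (-0.5817, -0.3966, 0.6517)
2q̇ = q⊗(0,ω) = (-0.3999283, -0.2558511, -0.4005481, 0.8450793)
q' = normalize(q + ½dt·q⊗(0,ω)) = (0.7848, -0.4323, 0.1961, 0.3984)

ω' = (-0.5817, -0.3966, 0.6517)
q' = (0.7848, -0.4323, 0.1961, 0.3984)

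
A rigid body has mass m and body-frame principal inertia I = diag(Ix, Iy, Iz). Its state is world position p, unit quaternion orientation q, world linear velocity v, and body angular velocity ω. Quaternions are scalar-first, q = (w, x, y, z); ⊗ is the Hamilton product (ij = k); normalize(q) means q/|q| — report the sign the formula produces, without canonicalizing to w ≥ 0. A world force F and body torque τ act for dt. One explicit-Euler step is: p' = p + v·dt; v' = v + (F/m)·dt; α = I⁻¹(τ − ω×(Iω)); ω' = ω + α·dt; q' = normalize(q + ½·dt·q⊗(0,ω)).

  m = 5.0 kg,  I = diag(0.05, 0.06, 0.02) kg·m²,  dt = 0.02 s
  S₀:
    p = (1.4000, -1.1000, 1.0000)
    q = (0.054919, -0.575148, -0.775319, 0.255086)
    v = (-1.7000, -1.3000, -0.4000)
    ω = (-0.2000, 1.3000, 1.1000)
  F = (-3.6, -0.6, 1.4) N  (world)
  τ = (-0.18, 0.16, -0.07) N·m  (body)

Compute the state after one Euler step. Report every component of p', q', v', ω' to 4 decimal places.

p' = (1.3660, -1.1260, 0.9920)
q' = (0.0610, -0.5870, -0.7687, 0.2466)
v' = (-1.7144, -1.3024, -0.3944)
ω' = (-0.2491, 1.3555, 1.0326)

angular accel α = (-2.4560, 2.7767, -3.3700)
ω' = ω + α·dt = (-0.2491, 1.3555, 1.0326)
q⊗(0,ω) = (0.6122905, -1.1954465, 0.6530403, -0.8423453)
q' = normalize(q + ½dt·q⊗(0,ω)) = (0.0610, -0.5870, -0.7687, 0.2466)
linear accel F/m = (-0.7200, -0.1200, 0.2800)
p + v·dt = (1.3660, -1.1260, 0.9920)
new velocity v' = (-1.7144, -1.3024, -0.3944)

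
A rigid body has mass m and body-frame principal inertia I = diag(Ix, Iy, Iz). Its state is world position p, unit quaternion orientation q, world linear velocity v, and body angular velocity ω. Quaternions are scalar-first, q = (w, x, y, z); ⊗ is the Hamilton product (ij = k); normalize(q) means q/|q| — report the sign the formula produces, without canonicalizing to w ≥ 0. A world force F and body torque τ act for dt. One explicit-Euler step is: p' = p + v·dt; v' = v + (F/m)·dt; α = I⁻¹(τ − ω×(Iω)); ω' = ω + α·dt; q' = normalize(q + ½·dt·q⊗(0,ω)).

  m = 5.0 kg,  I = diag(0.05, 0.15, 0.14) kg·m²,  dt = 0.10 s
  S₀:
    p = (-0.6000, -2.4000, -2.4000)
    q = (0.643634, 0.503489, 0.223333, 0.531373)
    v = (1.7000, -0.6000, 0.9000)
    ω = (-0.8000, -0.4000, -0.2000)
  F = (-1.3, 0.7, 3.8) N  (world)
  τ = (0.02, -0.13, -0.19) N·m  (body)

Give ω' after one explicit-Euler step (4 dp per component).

gyro term ω×Iω = (-0.0008, -0.0144, 0.0320)
(τ − ω×Iω)/I = (0.4160, -0.7707, -1.5857)
new body rate ω' = (-0.7584, -0.4771, -0.3586)

ω' = (-0.7584, -0.4771, -0.3586)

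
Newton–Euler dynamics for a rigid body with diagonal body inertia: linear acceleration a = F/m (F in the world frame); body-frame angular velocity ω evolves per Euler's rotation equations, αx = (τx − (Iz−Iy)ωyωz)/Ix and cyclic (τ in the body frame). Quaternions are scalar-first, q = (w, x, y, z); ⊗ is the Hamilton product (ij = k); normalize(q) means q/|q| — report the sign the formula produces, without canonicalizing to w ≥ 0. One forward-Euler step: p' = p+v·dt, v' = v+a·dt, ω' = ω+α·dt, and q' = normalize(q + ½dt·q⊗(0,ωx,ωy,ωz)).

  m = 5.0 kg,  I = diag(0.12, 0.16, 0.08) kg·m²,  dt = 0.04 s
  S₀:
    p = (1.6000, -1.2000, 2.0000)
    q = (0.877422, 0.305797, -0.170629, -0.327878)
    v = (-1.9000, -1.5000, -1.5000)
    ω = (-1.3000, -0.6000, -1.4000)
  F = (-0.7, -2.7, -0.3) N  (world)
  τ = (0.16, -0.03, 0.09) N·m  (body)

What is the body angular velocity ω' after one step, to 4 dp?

ω' = (-1.2243, -0.6257, -1.3706)

precession coupling ω×(Iω) = (-0.0672, 0.0728, 0.0312)
(τ − ω×Iω)/I = (1.8933, -0.6425, 0.7350)
new body rate ω' = (-1.2243, -0.6257, -1.3706)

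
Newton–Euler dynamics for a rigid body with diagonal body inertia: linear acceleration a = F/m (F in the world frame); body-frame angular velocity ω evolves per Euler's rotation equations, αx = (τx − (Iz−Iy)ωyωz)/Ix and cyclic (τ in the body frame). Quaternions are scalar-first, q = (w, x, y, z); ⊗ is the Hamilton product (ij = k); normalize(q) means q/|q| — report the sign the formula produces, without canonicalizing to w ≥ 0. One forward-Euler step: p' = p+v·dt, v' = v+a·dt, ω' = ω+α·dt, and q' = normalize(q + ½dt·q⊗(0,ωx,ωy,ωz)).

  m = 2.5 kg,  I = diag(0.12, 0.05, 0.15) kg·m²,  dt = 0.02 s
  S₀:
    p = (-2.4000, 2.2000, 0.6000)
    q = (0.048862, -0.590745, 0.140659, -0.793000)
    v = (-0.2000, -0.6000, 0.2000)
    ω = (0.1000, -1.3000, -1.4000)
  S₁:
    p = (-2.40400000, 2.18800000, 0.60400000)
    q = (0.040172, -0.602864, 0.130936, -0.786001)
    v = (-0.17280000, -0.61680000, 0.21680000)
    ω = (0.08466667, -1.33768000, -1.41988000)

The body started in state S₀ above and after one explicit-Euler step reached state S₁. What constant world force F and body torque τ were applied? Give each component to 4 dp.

rate change Δω = (-0.01533333, -0.03768000, -0.01988000)
τ = I·(Δω/dt) + ω₀×(Iω₀) = (0.0900, -0.0900, -0.1400)
Δv = v₁−v₀ = (0.02720000, -0.01680000, 0.01680000)
applied force F = (3.4000, -2.1000, 2.1000)

F = (3.4000, -2.1000, 2.1000)
τ = (0.0900, -0.0900, -0.1400)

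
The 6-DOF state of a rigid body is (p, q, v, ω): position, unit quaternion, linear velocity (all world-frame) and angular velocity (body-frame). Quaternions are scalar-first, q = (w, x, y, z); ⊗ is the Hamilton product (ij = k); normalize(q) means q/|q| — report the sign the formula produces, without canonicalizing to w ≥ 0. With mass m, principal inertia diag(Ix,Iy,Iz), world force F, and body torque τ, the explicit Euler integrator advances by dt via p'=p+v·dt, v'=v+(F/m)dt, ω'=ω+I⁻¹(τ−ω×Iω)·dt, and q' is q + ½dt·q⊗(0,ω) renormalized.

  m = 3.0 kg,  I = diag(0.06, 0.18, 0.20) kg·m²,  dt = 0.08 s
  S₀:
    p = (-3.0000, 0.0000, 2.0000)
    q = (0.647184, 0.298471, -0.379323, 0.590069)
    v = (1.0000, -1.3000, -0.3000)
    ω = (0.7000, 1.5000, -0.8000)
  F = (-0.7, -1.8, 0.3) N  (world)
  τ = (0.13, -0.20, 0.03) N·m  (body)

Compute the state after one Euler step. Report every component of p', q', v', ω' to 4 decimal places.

α = I⁻¹(τ − ω×Iω) = (2.5667, -1.5467, -0.4800)
ω' = ω + α·dt = (0.9053, 1.3763, -0.8384)
Hamilton product q⊗(0,ω) = (0.8321100, -0.1286163, 1.6226011, 0.1954854)
updated quaternion q' = (0.6786, 0.2925, -0.3136, 0.5963)
a = (-0.2333, -0.6000, 0.1000)
new position p' = (-2.9200, -0.1040, 1.9760)
v' = v + a·dt = (0.9813, -1.3480, -0.2920)

p' = (-2.9200, -0.1040, 1.9760)
q' = (0.6786, 0.2925, -0.3136, 0.5963)
v' = (0.9813, -1.3480, -0.2920)
ω' = (0.9053, 1.3763, -0.8384)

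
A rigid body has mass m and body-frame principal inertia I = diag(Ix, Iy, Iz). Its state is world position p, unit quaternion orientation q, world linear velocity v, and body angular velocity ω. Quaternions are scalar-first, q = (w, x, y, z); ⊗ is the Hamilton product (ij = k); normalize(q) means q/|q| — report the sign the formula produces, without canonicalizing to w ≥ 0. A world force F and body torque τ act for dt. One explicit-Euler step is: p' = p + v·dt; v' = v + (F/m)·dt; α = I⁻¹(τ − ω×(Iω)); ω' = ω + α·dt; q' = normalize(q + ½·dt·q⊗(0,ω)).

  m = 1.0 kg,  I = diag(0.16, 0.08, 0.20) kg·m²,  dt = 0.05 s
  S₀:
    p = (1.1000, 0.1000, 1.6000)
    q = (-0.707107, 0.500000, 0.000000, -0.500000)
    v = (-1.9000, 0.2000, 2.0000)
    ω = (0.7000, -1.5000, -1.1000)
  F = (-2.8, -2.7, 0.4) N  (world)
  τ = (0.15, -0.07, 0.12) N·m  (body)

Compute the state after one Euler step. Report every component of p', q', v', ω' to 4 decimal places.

(τ − ω×Iω)/I = (-0.3000, -1.2600, 0.1800)
ω + α·dt = (0.6850, -1.5630, -1.0910)
2q̇ = q⊗(0,ω) = (-0.9000000, -1.2449749, 1.2606605, 0.0278177)
q + ½dt·q⊗(0,ω), renormalized = (-0.7287, 0.4683, 0.0315, -0.4987)
a = F/m = (-2.8000, -2.7000, 0.4000)
new position p' = (1.0050, 0.1100, 1.7000)
v + (F/m)dt = (-2.0400, 0.0650, 2.0200)

p' = (1.0050, 0.1100, 1.7000)
q' = (-0.7287, 0.4683, 0.0315, -0.4987)
v' = (-2.0400, 0.0650, 2.0200)
ω' = (0.6850, -1.5630, -1.0910)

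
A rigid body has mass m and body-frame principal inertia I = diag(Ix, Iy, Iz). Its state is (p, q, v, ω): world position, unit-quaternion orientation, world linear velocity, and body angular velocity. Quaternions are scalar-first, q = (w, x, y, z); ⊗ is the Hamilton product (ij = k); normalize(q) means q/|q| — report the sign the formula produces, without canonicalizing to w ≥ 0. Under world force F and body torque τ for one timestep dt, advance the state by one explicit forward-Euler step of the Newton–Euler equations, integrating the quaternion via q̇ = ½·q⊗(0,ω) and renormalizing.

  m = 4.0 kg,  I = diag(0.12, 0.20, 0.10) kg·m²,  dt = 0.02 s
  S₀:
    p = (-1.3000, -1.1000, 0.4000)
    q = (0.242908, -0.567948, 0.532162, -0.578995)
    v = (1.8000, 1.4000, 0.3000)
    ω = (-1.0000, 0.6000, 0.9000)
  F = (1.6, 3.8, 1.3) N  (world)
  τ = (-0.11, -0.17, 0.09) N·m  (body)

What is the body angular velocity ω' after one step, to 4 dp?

ω×(Iω) gyroscopic = (-0.0540, -0.0180, -0.0480)
α = I⁻¹(τ − ω×Iω) = (-0.4667, -0.7600, 1.3800)
ω + α·dt = (-1.0093, 0.5848, 0.9276)

ω' = (-1.0093, 0.5848, 0.9276)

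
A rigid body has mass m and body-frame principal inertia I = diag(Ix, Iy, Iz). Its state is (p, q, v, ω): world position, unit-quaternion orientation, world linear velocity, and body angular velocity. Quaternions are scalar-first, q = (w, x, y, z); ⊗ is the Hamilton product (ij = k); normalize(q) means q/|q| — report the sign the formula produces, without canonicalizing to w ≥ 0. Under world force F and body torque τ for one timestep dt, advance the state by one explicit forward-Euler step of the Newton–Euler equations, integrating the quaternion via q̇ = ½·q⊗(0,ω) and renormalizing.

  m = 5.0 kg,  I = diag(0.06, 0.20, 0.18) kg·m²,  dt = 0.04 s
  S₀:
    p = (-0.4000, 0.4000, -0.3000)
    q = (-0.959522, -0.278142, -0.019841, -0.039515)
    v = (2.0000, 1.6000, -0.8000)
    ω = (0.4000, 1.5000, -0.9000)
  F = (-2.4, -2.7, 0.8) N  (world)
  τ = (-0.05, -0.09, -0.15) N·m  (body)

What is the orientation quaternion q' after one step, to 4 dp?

q' = (-0.9568, -0.2841, -0.0539, -0.0304)

q⊗(0,ω) = (0.1054548, -0.3066794, -1.7054168, 0.4542932)
q' = normalize(q + ½dt·q⊗(0,ω)) = (-0.9568, -0.2841, -0.0539, -0.0304)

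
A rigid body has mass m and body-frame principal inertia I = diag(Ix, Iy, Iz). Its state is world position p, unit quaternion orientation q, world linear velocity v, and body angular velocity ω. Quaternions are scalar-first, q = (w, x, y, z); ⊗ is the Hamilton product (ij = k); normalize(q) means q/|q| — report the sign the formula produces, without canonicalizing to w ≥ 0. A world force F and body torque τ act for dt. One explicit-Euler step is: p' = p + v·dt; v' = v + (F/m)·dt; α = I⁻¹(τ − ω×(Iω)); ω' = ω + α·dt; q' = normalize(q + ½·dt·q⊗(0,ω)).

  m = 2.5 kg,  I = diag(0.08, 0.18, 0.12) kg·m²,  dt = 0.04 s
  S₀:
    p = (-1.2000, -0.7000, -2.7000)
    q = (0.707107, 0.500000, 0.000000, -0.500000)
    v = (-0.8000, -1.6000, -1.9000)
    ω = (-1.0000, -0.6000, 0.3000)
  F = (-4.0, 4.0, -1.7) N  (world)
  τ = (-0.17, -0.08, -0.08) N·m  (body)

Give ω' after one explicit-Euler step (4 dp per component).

ω' = (-1.0904, -0.6204, 0.2533)

α = I⁻¹(τ − ω×Iω) = (-2.2600, -0.5111, -1.1667)
ω' = ω + α·dt = (-1.0904, -0.6204, 0.2533)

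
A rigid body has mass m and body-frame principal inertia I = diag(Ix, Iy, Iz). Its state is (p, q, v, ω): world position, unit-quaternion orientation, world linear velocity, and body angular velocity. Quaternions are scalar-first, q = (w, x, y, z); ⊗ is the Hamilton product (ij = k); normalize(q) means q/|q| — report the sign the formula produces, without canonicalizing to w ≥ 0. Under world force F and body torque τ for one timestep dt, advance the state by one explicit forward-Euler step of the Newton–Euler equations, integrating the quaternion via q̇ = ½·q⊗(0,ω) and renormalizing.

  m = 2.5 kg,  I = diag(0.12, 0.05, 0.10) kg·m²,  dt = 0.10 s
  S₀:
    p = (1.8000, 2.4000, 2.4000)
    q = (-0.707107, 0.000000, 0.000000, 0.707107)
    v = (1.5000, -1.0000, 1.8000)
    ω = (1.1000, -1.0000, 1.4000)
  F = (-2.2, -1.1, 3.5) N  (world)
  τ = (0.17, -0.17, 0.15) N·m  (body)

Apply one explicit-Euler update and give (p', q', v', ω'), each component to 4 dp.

new position p' = (1.9500, 2.3000, 2.5800)
v + (F/m)dt = (1.4120, -1.0440, 1.9400)
α = I⁻¹(τ − ω×Iω) = (2.0000, -4.0160, 0.7300)
ω + α·dt = (1.3000, -1.4016, 1.4730)
q⊗(0,ω) = (-0.9899498, -0.0707107, 1.4849247, -0.9899498)
q' = normalize(q + ½dt·q⊗(0,ω)) = (-0.7527, -0.0035, 0.0739, 0.6542)

p' = (1.9500, 2.3000, 2.5800)
q' = (-0.7527, -0.0035, 0.0739, 0.6542)
v' = (1.4120, -1.0440, 1.9400)
ω' = (1.3000, -1.4016, 1.4730)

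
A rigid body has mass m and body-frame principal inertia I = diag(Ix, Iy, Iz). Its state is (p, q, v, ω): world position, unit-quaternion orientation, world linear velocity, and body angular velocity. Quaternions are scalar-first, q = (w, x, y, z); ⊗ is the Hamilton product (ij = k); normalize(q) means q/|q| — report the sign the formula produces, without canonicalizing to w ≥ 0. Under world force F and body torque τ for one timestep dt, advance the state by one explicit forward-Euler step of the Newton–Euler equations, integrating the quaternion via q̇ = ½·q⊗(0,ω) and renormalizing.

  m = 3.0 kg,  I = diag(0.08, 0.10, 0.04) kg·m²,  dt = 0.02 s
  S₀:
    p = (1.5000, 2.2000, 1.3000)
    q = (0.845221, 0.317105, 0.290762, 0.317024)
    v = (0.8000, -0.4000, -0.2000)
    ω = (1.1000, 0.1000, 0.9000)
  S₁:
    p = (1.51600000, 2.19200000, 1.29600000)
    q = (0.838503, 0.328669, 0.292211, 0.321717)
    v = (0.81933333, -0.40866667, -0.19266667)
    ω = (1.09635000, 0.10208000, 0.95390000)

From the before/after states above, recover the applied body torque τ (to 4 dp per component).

rate change Δω = (-0.00365000, 0.00208000, 0.05390000)
ω₀×(Iω₀) = (-0.0054, 0.0396, 0.0022)
I·α + gyro = (-0.0200, 0.0500, 0.1100)

τ = (-0.0200, 0.0500, 0.1100)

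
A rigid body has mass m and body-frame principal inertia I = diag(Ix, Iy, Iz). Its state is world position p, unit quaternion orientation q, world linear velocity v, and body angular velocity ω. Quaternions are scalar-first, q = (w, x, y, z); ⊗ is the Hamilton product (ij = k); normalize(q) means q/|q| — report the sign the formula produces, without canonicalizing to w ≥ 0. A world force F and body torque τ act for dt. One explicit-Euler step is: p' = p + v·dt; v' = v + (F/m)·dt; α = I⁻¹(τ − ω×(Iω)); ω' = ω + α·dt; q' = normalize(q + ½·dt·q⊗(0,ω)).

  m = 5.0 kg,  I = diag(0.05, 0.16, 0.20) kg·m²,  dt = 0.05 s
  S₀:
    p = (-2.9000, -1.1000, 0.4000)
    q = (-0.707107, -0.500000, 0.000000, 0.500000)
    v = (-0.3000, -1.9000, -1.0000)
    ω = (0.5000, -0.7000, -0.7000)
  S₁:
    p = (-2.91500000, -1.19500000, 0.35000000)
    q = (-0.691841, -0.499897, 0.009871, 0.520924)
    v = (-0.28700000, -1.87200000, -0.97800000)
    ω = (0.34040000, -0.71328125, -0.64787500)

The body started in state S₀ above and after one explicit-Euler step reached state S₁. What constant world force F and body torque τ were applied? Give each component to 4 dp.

v₁ − v₀ = (0.01300000, 0.02800000, 0.02200000)
m·(v₁−v₀)/dt = (1.3000, 2.8000, 2.2000)
rate change Δω = (-0.15960000, -0.01328125, 0.05212500)
precession coupling = (0.0196, 0.0525, -0.0385)
I·α + gyro = (-0.1400, 0.0100, 0.1700)

F = (1.3000, 2.8000, 2.2000)
τ = (-0.1400, 0.0100, 0.1700)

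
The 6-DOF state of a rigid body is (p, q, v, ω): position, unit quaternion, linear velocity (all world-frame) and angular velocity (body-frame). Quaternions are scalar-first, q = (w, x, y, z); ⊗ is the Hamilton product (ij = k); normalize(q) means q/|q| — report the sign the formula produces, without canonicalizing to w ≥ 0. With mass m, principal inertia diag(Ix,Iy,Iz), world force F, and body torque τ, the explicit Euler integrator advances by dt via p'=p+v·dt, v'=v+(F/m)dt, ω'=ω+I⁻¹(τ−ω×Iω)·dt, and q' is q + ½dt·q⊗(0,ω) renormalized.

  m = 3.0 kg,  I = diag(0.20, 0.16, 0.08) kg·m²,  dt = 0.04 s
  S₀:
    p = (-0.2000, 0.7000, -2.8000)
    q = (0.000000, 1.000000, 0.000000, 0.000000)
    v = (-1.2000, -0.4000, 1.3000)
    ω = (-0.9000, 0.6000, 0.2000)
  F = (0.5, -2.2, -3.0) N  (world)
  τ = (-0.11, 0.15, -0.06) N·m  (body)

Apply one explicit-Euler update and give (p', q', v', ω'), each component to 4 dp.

p' = (-0.2480, 0.6840, -2.7480)
q' = (0.0180, 0.9998, -0.0040, 0.0120)
v' = (-1.1933, -0.4293, 1.2600)
ω' = (-0.9201, 0.6429, 0.1592)

a = (0.1667, -0.7333, -1.0000)
p + v·dt = (-0.2480, 0.6840, -2.7480)
v + (F/m)dt = (-1.1933, -0.4293, 1.2600)
α = I⁻¹(τ − ω×Iω) = (-0.5020, 1.0725, -1.0200)
ω' = ω + α·dt = (-0.9201, 0.6429, 0.1592)
2q̇ = q⊗(0,ω) = (0.9000000, 0.0000000, -0.2000000, 0.6000000)
updated quaternion q' = (0.0180, 0.9998, -0.0040, 0.0120)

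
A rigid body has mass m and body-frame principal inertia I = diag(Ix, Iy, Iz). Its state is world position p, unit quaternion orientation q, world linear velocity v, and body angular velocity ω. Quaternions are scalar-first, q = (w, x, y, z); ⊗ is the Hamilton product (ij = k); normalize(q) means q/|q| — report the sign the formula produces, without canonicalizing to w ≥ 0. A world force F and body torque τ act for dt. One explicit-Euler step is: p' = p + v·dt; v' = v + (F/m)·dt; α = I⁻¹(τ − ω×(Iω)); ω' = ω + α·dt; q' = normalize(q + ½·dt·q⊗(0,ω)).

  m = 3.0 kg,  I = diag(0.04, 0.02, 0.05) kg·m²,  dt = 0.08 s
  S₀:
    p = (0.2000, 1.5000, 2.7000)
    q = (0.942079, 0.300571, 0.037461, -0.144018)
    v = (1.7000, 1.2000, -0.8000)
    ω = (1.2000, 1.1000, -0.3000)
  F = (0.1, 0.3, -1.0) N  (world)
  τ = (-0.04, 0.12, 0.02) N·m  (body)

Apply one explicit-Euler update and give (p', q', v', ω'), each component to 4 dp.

p' = p + v·dt = (0.3360, 1.5960, 2.6360)
v + (F/m)dt = (1.7027, 1.2080, -0.8267)
α = I⁻¹(τ − ω×Iω) = (-0.7525, 5.8200, 0.9280)
ω + α·dt = (1.1398, 1.5656, -0.2258)
q⊗(0,ω) = (-0.4450977, 1.2776763, 0.9536366, 0.0030512)
q + ½dt·q⊗(0,ω), renormalized = (0.9223, 0.3509, 0.0754, -0.1436)

p' = (0.3360, 1.5960, 2.6360)
q' = (0.9223, 0.3509, 0.0754, -0.1436)
v' = (1.7027, 1.2080, -0.8267)
ω' = (1.1398, 1.5656, -0.2258)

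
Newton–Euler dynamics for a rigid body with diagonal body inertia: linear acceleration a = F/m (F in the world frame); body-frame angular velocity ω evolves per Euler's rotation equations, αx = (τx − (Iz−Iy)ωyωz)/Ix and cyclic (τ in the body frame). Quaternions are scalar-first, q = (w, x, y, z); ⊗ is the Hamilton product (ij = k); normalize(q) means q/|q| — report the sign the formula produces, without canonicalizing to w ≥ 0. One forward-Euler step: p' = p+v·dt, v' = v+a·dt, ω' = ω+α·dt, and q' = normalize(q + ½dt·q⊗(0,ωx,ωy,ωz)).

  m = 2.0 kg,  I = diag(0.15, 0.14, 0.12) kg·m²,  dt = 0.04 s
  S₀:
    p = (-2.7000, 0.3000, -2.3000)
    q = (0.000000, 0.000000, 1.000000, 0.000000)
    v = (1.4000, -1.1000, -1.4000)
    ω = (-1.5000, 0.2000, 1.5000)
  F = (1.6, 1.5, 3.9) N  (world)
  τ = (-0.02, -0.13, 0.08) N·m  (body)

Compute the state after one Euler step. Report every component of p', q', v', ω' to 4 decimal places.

p' = (-2.6440, 0.2560, -2.3560)
q' = (-0.0040, 0.0300, 0.9991, 0.0300)
v' = (1.4320, -1.0700, -1.3220)
ω' = (-1.5037, 0.1821, 1.5257)

(τ − ω×Iω)/I = (-0.0933, -0.4464, 0.6417)
ω' = ω + α·dt = (-1.5037, 0.1821, 1.5257)
2q̇ = q⊗(0,ω) = (-0.2000000, 1.5000000, 0.0000000, 1.5000000)
q + ½dt·q⊗(0,ω), renormalized = (-0.0040, 0.0300, 0.9991, 0.0300)
linear accel F/m = (0.8000, 0.7500, 1.9500)
new position p' = (-2.6440, 0.2560, -2.3560)
v' = v + a·dt = (1.4320, -1.0700, -1.3220)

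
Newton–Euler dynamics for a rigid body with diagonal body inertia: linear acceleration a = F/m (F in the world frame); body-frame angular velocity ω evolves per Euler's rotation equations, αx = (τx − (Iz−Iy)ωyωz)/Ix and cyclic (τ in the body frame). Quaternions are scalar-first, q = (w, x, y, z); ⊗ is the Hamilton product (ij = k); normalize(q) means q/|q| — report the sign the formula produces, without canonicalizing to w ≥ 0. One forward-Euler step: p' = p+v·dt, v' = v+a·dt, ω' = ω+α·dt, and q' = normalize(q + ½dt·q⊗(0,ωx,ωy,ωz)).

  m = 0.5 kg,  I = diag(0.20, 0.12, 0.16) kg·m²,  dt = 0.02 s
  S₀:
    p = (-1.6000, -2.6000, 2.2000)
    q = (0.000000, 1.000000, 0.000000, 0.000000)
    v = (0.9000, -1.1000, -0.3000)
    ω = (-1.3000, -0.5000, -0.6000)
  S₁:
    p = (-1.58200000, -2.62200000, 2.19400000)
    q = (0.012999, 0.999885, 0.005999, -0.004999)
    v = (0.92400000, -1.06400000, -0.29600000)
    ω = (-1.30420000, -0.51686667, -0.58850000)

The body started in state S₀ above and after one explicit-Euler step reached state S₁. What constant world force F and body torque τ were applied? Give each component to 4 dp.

F = (0.6000, 0.9000, 0.1000)
τ = (-0.0300, -0.0700, 0.0400)

ω₁ − ω₀ = (-0.00420000, -0.01686667, 0.01150000)
precession coupling = (0.0120, 0.0312, -0.0520)
τ = I·(Δω/dt) + ω₀×(Iω₀) = (-0.0300, -0.0700, 0.0400)
velocity change Δv = (0.02400000, 0.03600000, 0.00400000)
applied force F = (0.6000, 0.9000, 0.1000)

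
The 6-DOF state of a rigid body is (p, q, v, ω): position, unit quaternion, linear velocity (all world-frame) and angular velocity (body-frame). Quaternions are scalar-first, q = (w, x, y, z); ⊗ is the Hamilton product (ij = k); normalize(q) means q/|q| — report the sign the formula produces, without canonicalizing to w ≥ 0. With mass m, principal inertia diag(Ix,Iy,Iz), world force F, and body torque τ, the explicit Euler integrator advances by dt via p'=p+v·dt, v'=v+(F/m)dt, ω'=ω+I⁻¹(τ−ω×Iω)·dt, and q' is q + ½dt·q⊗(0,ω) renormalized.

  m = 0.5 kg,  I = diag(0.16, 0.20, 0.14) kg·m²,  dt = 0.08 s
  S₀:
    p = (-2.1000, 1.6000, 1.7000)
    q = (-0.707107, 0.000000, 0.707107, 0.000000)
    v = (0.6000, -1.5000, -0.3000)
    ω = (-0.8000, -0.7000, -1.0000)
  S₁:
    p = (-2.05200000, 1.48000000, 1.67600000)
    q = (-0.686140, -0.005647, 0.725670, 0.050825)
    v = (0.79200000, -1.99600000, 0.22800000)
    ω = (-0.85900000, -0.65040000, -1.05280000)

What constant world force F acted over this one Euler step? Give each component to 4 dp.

F = (1.2000, -3.1000, 3.3000)

velocity change Δv = (0.19200000, -0.49600000, 0.52800000)
F = m·Δv/dt = (1.2000, -3.1000, 3.3000)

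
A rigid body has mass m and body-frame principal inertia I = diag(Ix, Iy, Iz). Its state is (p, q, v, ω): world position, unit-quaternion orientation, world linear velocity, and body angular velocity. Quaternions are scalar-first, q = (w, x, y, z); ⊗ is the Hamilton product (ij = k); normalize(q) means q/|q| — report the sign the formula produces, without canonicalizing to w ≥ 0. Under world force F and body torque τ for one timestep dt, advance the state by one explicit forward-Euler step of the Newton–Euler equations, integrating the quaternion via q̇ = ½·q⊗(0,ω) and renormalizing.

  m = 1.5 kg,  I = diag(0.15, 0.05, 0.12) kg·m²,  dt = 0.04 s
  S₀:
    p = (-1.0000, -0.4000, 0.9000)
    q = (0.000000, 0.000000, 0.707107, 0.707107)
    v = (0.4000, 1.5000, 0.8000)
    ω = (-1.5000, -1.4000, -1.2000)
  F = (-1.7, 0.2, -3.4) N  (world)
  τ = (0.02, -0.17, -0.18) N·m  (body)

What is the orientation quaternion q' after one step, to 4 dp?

2q̇ = q⊗(0,ω) = (1.8384782, 0.1414214, -1.0606605, 1.0606605)
q' = normalize(q + ½dt·q⊗(0,ω)) = (0.0367, 0.0028, 0.6851, 0.7275)

q' = (0.0367, 0.0028, 0.6851, 0.7275)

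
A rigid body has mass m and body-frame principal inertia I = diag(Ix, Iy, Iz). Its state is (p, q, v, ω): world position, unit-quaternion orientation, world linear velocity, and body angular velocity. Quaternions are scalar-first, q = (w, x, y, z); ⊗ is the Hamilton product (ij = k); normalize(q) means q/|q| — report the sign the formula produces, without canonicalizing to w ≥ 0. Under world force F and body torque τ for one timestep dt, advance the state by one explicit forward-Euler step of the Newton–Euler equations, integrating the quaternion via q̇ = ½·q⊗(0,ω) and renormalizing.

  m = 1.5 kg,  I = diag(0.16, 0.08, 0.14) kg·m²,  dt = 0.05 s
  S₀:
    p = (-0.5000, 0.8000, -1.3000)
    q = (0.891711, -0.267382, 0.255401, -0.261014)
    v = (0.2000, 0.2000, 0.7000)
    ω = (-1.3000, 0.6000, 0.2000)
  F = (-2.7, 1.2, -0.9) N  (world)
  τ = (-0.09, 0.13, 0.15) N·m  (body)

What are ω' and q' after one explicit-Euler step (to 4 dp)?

precession coupling ω×(Iω) = (0.0072, -0.0052, 0.0624)
α = I⁻¹(τ − ω×Iω) = (-0.6075, 1.6900, 0.6257)
new body rate ω' = (-1.3304, 0.6845, 0.2313)
q⊗(0,ω) = (-0.4486344, -0.9515357, 0.9278212, 0.3499343)
updated quaternion q' = (0.8799, -0.2910, 0.2784, -0.2521)

ω' = (-1.3304, 0.6845, 0.2313)
q' = (0.8799, -0.2910, 0.2784, -0.2521)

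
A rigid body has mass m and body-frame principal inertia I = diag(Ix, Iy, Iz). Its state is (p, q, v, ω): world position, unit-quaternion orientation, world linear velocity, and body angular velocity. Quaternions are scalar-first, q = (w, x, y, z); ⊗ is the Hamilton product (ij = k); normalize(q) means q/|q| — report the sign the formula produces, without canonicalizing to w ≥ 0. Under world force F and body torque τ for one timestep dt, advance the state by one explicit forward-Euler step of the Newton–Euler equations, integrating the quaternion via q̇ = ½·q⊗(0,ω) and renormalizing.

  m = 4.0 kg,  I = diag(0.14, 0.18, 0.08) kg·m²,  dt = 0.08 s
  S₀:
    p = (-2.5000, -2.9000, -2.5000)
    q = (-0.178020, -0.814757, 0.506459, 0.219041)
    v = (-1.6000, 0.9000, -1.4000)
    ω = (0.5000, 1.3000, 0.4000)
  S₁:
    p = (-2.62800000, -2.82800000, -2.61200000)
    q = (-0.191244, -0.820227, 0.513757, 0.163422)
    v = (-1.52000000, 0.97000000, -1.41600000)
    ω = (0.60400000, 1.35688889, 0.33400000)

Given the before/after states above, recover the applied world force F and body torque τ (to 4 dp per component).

Δv = v₁−v₀ = (0.08000000, 0.07000000, -0.01600000)
applied force F = (4.0000, 3.5000, -0.8000)
ω₁ − ω₀ = (0.10400000, 0.05688889, -0.06600000)
precession coupling = (-0.0520, 0.0120, 0.0260)
applied torque τ = (0.1300, 0.1400, -0.0400)

F = (4.0000, 3.5000, -0.8000)
τ = (0.1300, 0.1400, -0.0400)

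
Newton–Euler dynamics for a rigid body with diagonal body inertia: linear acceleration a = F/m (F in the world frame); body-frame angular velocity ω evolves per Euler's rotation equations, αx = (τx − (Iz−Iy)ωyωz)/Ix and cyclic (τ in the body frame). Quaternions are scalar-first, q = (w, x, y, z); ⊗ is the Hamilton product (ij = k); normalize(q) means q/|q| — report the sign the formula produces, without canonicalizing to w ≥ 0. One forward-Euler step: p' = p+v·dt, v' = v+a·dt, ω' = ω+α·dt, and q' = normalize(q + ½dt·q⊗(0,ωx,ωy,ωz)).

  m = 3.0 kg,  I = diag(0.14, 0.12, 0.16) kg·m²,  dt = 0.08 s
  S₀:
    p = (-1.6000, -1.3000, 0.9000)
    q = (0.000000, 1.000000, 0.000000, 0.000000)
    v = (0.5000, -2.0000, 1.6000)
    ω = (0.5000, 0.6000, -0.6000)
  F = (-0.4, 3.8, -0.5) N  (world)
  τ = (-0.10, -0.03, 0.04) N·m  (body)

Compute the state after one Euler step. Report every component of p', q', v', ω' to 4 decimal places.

p' = (-1.5600, -1.4600, 1.0280)
q' = (-0.0200, 0.9992, 0.0240, 0.0240)
v' = (0.4893, -1.8987, 1.5867)
ω' = (0.4511, 0.5760, -0.5770)

a = F/m = (-0.1333, 1.2667, -0.1667)
p' = p + v·dt = (-1.5600, -1.4600, 1.0280)
v + (F/m)dt = (0.4893, -1.8987, 1.5867)
gyro term ω×Iω = (-0.0144, 0.0060, -0.0060)
angular accel α = (-0.6114, -0.3000, 0.2875)
ω' = ω + α·dt = (0.4511, 0.5760, -0.5770)
2q̇ = q⊗(0,ω) = (-0.5000000, 0.0000000, 0.6000000, 0.6000000)
updated quaternion q' = (-0.0200, 0.9992, 0.0240, 0.0240)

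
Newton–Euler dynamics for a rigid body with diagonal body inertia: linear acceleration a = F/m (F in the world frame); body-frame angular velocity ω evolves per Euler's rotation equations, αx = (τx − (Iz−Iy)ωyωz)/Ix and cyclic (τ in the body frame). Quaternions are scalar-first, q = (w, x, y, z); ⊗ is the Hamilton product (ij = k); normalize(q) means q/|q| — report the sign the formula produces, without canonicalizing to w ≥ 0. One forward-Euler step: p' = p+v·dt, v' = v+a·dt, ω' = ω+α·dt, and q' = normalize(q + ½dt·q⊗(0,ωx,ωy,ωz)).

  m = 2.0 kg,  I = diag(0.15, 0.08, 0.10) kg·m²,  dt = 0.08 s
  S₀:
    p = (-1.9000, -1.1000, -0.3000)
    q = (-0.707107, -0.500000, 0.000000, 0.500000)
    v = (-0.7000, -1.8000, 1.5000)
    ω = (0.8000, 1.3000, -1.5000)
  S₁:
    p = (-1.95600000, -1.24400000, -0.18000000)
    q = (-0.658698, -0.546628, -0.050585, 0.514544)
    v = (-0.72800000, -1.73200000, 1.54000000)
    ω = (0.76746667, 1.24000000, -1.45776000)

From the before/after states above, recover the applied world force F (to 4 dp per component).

F = (-0.7000, 1.7000, 1.0000)

velocity change Δv = (-0.02800000, 0.06800000, 0.04000000)
m·(v₁−v₀)/dt = (-0.7000, 1.7000, 1.0000)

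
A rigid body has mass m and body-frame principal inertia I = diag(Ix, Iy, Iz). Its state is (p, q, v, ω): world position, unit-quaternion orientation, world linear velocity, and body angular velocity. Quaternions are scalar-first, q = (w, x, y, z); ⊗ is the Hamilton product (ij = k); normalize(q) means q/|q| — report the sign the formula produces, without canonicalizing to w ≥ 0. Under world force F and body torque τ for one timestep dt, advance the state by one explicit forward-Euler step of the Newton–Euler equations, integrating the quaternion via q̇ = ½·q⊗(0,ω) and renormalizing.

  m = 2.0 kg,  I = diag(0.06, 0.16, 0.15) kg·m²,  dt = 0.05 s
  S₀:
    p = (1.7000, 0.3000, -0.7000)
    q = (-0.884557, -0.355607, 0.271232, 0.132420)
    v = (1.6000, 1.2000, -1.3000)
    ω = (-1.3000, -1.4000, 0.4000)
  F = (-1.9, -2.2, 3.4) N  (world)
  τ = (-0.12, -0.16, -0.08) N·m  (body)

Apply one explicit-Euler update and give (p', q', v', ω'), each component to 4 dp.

p' = (1.7800, 0.3600, -0.7650)
q' = (-0.8869, -0.3191, 0.3011, 0.1447)
v' = (1.5525, 1.1450, -1.2150)
ω' = (-1.4047, -1.4646, 0.3127)

gyro term ω×Iω = (0.0056, 0.0468, 0.1820)
(τ − ω×Iω)/I = (-2.0933, -1.2925, -1.7467)
new body rate ω' = (-1.4047, -1.4646, 0.3127)
Hamilton product q⊗(0,ω) = (-0.1355323, 1.4438049, 1.2084766, 0.4966286)
updated quaternion q' = (-0.8869, -0.3191, 0.3011, 0.1447)
a = (-0.9500, -1.1000, 1.7000)
new position p' = (1.7800, 0.3600, -0.7650)
v' = v + a·dt = (1.5525, 1.1450, -1.2150)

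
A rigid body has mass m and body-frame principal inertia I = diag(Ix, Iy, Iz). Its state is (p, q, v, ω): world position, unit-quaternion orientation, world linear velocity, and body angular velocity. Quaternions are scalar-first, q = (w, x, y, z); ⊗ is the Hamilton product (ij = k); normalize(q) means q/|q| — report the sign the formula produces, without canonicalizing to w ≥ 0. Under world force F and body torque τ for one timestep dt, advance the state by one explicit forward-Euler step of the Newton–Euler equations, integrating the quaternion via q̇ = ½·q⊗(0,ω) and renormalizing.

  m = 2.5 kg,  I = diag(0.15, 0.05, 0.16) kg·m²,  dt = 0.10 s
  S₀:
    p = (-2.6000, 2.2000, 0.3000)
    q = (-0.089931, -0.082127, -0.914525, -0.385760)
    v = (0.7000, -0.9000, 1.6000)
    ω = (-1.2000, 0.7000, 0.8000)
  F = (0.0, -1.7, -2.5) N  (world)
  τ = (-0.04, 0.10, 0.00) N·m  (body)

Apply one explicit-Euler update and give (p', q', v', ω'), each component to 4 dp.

p' = (-2.5300, 2.1100, 0.4600)
q' = (-0.0473, -0.0995, -0.8884, -0.4457)
v' = (0.7000, -0.9680, 1.5000)
ω' = (-1.2677, 0.8808, 0.7475)

p + v·dt = (-2.5300, 2.1100, 0.4600)
v' = v + a·dt = (0.7000, -0.9680, 1.5000)
angular accel α = (-0.6773, 1.8080, -0.5250)
new body rate ω' = (-1.2677, 0.8808, 0.7475)
q⊗(0,ω) = (0.8502231, -0.3536708, 0.4656619, -1.2268637)
q + ½dt·q⊗(0,ω), renormalized = (-0.0473, -0.0995, -0.8884, -0.4457)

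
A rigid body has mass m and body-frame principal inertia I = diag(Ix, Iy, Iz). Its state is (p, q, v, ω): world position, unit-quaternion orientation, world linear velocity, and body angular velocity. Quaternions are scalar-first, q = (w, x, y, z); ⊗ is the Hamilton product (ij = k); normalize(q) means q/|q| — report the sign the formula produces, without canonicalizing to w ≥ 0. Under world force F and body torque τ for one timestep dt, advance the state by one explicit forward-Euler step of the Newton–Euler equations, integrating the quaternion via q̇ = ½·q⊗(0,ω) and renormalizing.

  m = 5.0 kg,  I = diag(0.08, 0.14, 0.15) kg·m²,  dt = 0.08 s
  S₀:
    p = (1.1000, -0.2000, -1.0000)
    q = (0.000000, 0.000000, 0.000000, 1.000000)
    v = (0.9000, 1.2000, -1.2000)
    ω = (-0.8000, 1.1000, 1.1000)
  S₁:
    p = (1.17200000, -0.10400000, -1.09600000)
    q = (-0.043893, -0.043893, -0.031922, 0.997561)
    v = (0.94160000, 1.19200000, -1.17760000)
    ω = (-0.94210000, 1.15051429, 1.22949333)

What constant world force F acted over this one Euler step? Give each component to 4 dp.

F = (2.6000, -0.5000, 1.4000)

velocity change Δv = (0.04160000, -0.00800000, 0.02240000)
F = m·Δv/dt = (2.6000, -0.5000, 1.4000)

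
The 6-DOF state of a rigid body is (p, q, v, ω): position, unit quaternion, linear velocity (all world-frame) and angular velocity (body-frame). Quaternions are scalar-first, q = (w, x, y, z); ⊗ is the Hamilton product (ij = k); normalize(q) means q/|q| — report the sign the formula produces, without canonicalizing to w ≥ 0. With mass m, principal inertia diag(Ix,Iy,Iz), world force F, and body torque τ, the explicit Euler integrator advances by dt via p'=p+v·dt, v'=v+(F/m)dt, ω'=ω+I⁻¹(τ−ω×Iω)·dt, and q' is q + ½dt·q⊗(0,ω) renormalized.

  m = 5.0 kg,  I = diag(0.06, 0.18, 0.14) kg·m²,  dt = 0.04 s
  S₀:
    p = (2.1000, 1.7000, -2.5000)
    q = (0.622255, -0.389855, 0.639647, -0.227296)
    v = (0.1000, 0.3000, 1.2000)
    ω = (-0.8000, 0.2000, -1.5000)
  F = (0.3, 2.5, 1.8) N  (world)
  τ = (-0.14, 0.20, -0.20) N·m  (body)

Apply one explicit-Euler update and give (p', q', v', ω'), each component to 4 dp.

gyro term ω×Iω = (0.0120, -0.0960, -0.0192)
(τ − ω×Iω)/I = (-2.5333, 1.6444, -1.2914)
new body rate ω' = (-0.9013, 0.2658, -1.5517)
2q̇ = q⊗(0,ω) = (-0.7807574, -1.4118153, -0.2784947, -0.4996359)
q' = normalize(q + ½dt·q⊗(0,ω)) = (0.6063, -0.4178, 0.6337, -0.2371)
new position p' = (2.1040, 1.7120, -2.4520)
v + (F/m)dt = (0.1024, 0.3200, 1.2144)

p' = (2.1040, 1.7120, -2.4520)
q' = (0.6063, -0.4178, 0.6337, -0.2371)
v' = (0.1024, 0.3200, 1.2144)
ω' = (-0.9013, 0.2658, -1.5517)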